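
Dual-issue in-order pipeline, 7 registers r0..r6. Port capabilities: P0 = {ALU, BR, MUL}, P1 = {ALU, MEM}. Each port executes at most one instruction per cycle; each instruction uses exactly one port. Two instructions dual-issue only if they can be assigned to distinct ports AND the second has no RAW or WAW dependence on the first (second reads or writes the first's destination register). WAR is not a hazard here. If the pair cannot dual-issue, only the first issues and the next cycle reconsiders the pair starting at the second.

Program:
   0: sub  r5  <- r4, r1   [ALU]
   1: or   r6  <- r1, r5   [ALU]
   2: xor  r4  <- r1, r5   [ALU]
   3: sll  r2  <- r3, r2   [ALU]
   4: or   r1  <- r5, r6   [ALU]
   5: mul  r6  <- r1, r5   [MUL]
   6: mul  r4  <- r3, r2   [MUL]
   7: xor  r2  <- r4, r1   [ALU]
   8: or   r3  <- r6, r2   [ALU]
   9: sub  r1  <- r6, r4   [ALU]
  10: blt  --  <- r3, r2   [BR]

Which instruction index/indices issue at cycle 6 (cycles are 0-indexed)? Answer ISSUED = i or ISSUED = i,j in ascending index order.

ISSUED = 8,9

[0] i0  sub  -- RAW r5
[1] i1+i2  or/xor  -- 2-wide
[2] i3+i4  sll/or  -- 2-wide
[3] i5  mul  -- no-port MUL/MUL
[4] i6  mul  -- RAW r4
[5] i7  xor  -- RAW r2
[6] i8+i9  or/sub  -- 2-wide
[7] i10  blt  -- tail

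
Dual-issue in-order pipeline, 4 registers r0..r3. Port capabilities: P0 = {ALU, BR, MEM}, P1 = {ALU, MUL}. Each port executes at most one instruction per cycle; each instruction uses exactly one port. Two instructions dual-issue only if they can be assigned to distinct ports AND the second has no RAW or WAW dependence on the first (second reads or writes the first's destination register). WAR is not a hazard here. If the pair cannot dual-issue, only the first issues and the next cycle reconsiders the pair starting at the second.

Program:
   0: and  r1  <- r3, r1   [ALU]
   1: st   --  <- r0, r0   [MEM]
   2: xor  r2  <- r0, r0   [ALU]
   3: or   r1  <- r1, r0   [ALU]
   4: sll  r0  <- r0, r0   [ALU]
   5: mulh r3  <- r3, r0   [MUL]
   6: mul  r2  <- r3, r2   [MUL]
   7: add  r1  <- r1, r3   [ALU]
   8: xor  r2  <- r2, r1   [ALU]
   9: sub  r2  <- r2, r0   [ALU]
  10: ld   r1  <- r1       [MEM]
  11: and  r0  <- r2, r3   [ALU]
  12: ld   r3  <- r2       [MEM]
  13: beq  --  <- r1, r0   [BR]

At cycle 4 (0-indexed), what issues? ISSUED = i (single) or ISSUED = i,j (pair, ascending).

0. and.ALU+st.MEM @i0,i1  | 2-wide
1. xor.ALU+or.ALU @i2,i3  | 2-wide
2. sll.ALU @i4  | RAW r0
3. mulh.MUL @i5  | no-port MUL/MUL
4. mul.MUL+add.ALU @i6,i7  | 2-wide
5. xor.ALU @i8  | RAW+WAW r2
6. sub.ALU+ld.MEM @i9,i10  | 2-wide
7. and.ALU+ld.MEM @i11,i12  | 2-wide
8. beq.BR @i13  | tail

ISSUED = 6,7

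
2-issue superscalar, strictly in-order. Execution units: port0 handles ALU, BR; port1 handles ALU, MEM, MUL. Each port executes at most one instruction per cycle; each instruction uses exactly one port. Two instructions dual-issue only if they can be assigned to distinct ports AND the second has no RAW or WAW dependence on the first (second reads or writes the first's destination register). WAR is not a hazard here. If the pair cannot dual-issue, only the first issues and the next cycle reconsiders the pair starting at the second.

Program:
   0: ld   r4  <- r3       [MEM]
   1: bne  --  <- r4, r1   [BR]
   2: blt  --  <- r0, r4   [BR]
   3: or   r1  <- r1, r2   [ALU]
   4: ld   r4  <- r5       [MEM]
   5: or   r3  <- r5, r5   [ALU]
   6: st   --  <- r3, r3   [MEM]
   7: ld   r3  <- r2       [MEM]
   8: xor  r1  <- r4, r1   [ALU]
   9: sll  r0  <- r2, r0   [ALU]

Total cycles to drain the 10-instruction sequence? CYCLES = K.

[0] i0  ld  -- RAW r4
[1] i1  bne  -- no-port BR/BR
[2] i2+i3  blt or  -- dual
[3] i4+i5  ld or  -- dual
[4] i6  st  -- no-port MEM/MEM
[5] i7+i8  ld xor  -- dual
[6] i9  sll  -- tail

CYCLES = 7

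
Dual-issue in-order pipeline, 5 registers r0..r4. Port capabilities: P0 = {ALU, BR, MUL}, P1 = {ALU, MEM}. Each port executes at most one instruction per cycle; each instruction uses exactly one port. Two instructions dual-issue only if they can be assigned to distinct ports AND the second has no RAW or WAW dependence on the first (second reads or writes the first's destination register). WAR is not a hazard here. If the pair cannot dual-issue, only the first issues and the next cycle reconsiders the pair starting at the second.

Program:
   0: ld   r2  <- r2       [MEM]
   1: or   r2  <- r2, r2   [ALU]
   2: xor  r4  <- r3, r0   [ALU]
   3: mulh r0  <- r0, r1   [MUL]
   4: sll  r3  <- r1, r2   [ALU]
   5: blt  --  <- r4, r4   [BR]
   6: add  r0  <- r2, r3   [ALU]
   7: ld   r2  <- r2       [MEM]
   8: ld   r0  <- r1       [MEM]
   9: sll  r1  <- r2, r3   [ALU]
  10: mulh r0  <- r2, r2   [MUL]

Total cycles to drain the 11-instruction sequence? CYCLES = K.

#0 head=0: ld i0 RAW+WAW r2
#1 head=1: or+xor i1&i2 dual
#2 head=3: mulh+sll i3&i4 dual
#3 head=5: blt+add i5&i6 dual
#4 head=7: ld i7 no-port MEM/MEM
#5 head=8: ld+sll i8&i9 dual
#6 head=10: mulh i10 tail

CYCLES = 7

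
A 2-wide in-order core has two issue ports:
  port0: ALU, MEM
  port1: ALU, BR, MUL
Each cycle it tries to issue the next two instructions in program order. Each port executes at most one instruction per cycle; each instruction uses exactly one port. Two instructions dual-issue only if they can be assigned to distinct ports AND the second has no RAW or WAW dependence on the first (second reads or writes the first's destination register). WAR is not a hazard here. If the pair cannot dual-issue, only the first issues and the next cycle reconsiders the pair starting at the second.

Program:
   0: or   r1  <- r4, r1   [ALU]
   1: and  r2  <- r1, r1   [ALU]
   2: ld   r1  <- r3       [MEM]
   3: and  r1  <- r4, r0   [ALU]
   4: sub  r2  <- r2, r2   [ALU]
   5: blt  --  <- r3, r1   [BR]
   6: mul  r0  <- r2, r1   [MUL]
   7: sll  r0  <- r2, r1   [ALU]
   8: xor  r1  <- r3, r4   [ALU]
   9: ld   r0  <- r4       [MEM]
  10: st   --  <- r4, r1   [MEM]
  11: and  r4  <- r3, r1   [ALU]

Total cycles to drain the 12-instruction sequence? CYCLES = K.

CYCLES = 8

#0 head=0: or.ALU i0 RAW r1
#1 head=1: and.ALU ld.MEM i1/i2 pair
#2 head=3: and.ALU sub.ALU i3/i4 pair
#3 head=5: blt.BR i5 no-port BR/MUL
#4 head=6: mul.MUL i6 WAW r0
#5 head=7: sll.ALU xor.ALU i7/i8 pair
#6 head=9: ld.MEM i9 no-port MEM/MEM
#7 head=10: st.MEM and.ALU i10/i11 pair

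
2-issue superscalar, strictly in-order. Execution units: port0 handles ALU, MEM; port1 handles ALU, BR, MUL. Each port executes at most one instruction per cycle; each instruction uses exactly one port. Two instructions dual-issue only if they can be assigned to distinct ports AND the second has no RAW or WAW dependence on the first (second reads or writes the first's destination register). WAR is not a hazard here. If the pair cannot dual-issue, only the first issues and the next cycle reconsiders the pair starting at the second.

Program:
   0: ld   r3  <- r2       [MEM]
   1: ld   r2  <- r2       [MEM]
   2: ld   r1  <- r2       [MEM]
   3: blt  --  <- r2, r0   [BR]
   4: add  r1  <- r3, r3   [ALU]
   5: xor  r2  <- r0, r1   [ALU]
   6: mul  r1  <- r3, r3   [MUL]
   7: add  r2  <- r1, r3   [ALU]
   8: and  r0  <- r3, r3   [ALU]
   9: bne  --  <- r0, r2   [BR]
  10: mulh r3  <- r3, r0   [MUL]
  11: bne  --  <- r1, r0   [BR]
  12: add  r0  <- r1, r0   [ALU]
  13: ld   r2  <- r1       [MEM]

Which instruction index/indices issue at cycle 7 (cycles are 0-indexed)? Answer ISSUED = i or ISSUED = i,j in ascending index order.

c0: i0 ld.MEM  no-port MEM/MEM
c1: i1 ld.MEM  no-port MEM/MEM
c2: i2/i3 ld.MEM/blt.BR  dual
c3: i4 add.ALU  RAW r1
c4: i5/i6 xor.ALU/mul.MUL  dual
c5: i7/i8 add.ALU/and.ALU  dual
c6: i9 bne.BR  no-port BR/MUL
c7: i10 mulh.MUL  no-port MUL/BR
c8: i11/i12 bne.BR/add.ALU  dual
c9: i13 ld.MEM  tail

ISSUED = 10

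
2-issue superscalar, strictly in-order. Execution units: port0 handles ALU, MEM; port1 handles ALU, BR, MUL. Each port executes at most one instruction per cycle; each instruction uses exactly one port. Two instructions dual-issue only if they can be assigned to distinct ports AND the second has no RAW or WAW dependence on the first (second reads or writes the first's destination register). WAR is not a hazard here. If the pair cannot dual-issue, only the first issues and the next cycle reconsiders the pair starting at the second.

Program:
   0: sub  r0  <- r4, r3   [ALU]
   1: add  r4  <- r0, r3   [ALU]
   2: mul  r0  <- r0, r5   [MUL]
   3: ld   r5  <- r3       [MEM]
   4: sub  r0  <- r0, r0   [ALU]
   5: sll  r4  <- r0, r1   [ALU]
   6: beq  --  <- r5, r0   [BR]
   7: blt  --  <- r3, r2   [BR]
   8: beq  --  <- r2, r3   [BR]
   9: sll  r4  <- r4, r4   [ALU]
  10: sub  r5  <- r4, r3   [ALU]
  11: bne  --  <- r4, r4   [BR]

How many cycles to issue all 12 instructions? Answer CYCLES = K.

CYCLES = 7

t=0 i0:sub ; RAW r0
t=1 i1/i2:add mul ; dual
t=2 i3/i4:ld sub ; dual
t=3 i5/i6:sll beq ; dual
t=4 i7:blt ; no-port BR/BR
t=5 i8/i9:beq sll ; dual
t=6 i10/i11:sub bne ; dual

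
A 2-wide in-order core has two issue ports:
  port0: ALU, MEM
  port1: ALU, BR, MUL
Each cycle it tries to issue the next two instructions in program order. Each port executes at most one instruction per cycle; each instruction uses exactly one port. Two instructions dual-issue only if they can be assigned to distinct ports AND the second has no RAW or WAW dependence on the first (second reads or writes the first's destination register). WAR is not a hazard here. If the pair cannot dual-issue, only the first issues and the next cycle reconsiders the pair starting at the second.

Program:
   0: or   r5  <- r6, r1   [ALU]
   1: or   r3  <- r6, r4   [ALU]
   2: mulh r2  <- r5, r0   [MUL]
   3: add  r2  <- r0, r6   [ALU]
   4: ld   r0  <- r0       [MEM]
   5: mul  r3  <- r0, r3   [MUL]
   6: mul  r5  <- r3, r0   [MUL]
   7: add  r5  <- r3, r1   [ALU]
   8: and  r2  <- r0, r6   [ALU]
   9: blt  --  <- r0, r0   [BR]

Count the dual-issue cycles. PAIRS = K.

t=0 i0,i1:or/or ; pair
t=1 i2:mulh ; WAW r2
t=2 i3,i4:add/ld ; pair
t=3 i5:mul ; no-port MUL/MUL
t=4 i6:mul ; WAW r5
t=5 i7,i8:add/and ; pair
t=6 i9:blt ; tail

PAIRS = 3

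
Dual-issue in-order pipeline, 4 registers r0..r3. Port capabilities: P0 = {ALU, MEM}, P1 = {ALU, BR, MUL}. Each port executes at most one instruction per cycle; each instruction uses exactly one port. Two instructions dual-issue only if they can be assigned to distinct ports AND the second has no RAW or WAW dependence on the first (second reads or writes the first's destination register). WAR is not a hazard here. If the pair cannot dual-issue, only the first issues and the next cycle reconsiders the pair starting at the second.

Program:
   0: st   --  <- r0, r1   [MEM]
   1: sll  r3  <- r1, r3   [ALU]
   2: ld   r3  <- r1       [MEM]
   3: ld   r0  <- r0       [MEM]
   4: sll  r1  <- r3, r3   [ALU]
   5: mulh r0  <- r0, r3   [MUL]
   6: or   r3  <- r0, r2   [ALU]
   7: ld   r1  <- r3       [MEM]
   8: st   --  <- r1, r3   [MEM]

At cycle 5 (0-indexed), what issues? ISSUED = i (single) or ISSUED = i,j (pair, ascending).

t=0 i0/i1:st/sll ; 2-wide
t=1 i2:ld ; no-port MEM/MEM
t=2 i3/i4:ld/sll ; 2-wide
t=3 i5:mulh ; RAW r0
t=4 i6:or ; RAW r3
t=5 i7:ld ; no-port MEM/MEM
t=6 i8:st ; tail

ISSUED = 7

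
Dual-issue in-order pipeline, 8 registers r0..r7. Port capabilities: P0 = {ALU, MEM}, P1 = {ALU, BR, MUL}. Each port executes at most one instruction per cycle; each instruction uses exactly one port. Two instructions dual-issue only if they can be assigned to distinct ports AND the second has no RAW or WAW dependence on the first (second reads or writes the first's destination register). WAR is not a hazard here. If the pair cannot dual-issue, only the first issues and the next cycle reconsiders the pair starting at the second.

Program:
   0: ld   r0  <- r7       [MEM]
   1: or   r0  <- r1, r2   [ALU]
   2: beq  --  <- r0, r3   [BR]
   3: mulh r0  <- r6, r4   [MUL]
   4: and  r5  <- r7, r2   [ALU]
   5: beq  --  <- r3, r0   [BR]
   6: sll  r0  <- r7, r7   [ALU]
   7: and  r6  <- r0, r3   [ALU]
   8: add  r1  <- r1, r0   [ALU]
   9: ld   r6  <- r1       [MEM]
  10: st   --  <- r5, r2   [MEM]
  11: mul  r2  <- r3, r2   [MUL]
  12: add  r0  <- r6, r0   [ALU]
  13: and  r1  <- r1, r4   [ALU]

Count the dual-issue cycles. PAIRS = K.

c0: i0 ld.MEM  WAW r0
c1: i1 or.ALU  RAW r0
c2: i2 beq.BR  no-port BR/MUL
c3: i3,i4 mulh.MUL and.ALU  2-wide
c4: i5,i6 beq.BR sll.ALU  2-wide
c5: i7,i8 and.ALU add.ALU  2-wide
c6: i9 ld.MEM  no-port MEM/MEM
c7: i10,i11 st.MEM mul.MUL  2-wide
c8: i12,i13 add.ALU and.ALU  2-wide

PAIRS = 5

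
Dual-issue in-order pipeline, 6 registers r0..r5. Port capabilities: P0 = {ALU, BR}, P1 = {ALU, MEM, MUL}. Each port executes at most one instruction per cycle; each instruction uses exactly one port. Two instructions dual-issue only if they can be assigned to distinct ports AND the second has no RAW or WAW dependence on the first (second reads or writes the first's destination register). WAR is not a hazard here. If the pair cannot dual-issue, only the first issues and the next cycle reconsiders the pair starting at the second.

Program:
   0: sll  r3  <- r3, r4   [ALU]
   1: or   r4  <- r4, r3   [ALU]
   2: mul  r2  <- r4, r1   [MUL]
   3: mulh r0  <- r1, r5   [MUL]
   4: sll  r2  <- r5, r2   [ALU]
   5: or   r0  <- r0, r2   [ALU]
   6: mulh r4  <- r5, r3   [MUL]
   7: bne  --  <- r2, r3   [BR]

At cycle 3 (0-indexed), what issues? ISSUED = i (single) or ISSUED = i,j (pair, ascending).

ISSUED = 3,4

#0 head=0: sll i0 RAW r3
#1 head=1: or i1 RAW r4
#2 head=2: mul i2 no-port MUL/MUL
#3 head=3: mulh+sll i3&i4 2-wide
#4 head=5: or+mulh i5&i6 2-wide
#5 head=7: bne i7 tail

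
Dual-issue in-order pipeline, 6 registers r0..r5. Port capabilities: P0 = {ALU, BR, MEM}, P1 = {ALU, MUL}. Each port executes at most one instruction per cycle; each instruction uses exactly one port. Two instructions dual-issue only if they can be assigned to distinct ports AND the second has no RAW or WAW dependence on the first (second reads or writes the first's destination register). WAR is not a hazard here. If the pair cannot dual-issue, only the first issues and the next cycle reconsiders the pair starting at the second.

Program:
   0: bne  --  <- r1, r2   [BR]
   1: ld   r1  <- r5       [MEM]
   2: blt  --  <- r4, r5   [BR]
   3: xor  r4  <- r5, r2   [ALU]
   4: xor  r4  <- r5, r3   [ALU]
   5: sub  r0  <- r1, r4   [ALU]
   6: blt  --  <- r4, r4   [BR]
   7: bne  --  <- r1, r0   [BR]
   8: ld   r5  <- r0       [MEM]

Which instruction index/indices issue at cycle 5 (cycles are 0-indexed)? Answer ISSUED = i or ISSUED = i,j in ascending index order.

ISSUED = 7

  cy0 -> i0 (bne.BR) no-port BR/MEM
  cy1 -> i1 (ld.MEM) no-port MEM/BR
  cy2 -> i2,i3 (blt.BR xor.ALU) 2-wide
  cy3 -> i4 (xor.ALU) RAW r4
  cy4 -> i5,i6 (sub.ALU blt.BR) 2-wide
  cy5 -> i7 (bne.BR) no-port BR/MEM
  cy6 -> i8 (ld.MEM) tail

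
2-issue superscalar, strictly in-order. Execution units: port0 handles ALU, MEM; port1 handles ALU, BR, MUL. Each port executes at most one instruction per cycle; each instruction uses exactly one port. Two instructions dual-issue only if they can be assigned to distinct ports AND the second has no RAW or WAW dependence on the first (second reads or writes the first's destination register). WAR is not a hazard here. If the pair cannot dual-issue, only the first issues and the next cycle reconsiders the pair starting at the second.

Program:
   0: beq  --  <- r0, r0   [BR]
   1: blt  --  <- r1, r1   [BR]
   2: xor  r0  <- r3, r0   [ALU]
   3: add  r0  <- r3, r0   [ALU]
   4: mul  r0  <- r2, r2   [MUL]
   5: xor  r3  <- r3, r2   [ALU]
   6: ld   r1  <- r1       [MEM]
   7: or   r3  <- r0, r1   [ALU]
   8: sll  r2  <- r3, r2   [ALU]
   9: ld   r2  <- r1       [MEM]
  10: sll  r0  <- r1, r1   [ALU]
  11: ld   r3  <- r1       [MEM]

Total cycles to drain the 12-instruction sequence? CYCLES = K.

#0 head=0: beq.BR i0 no-port BR/BR
#1 head=1: blt.BR;xor.ALU i1,i2 pair
#2 head=3: add.ALU i3 WAW r0
#3 head=4: mul.MUL;xor.ALU i4,i5 pair
#4 head=6: ld.MEM i6 RAW r1
#5 head=7: or.ALU i7 RAW r3
#6 head=8: sll.ALU i8 WAW r2
#7 head=9: ld.MEM;sll.ALU i9,i10 pair
#8 head=11: ld.MEM i11 tail

CYCLES = 9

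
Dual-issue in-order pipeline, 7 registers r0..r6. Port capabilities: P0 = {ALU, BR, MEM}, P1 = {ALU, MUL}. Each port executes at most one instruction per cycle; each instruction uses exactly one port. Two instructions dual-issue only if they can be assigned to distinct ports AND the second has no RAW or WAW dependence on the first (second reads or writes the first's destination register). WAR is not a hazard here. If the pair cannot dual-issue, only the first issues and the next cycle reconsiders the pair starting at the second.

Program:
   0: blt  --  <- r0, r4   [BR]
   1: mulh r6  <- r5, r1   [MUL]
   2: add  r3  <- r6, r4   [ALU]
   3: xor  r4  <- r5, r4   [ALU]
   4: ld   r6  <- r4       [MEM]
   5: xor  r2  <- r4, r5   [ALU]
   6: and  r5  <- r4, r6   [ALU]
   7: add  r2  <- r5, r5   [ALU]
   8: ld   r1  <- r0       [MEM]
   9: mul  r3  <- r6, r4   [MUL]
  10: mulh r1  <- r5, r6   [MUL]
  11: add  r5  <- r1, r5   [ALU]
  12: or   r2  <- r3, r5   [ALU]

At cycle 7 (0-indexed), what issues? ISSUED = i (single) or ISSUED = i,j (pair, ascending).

ISSUED = 11

#0 head=0: blt.BR;mulh.MUL i0&i1 2-wide
#1 head=2: add.ALU;xor.ALU i2&i3 2-wide
#2 head=4: ld.MEM;xor.ALU i4&i5 2-wide
#3 head=6: and.ALU i6 RAW r5
#4 head=7: add.ALU;ld.MEM i7&i8 2-wide
#5 head=9: mul.MUL i9 no-port MUL/MUL
#6 head=10: mulh.MUL i10 RAW r1
#7 head=11: add.ALU i11 RAW r5
#8 head=12: or.ALU i12 tail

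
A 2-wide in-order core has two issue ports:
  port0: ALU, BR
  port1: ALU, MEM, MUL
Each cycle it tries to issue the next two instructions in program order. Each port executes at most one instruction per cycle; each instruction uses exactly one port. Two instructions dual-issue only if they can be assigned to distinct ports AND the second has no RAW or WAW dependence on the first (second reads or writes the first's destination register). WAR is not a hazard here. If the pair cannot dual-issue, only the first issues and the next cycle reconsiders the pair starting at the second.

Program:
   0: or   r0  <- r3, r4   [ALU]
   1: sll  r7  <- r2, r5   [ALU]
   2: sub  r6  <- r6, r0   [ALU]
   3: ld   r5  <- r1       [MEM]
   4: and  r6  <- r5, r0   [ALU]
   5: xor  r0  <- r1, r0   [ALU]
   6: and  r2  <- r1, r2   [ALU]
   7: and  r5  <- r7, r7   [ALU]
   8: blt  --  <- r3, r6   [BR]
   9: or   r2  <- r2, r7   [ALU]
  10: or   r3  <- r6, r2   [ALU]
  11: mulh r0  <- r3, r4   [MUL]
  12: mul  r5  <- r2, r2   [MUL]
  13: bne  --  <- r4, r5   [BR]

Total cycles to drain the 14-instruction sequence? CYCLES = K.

t=0 i0&i1:or/sll ; dual
t=1 i2&i3:sub/ld ; dual
t=2 i4&i5:and/xor ; dual
t=3 i6&i7:and/and ; dual
t=4 i8&i9:blt/or ; dual
t=5 i10:or ; RAW r3
t=6 i11:mulh ; no-port MUL/MUL
t=7 i12:mul ; RAW r5
t=8 i13:bne ; tail

CYCLES = 9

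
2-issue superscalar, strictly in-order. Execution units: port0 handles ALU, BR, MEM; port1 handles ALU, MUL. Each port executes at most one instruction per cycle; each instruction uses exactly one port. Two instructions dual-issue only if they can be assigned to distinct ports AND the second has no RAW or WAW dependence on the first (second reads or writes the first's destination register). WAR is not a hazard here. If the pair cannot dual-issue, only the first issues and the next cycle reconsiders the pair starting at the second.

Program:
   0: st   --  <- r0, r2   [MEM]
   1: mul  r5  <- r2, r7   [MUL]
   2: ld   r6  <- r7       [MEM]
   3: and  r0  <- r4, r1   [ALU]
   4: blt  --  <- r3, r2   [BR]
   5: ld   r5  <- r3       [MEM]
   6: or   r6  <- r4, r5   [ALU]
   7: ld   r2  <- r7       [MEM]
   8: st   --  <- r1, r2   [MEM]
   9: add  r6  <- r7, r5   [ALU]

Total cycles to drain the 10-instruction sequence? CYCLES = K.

#0 head=0: st/mul i0+i1 pair
#1 head=2: ld/and i2+i3 pair
#2 head=4: blt i4 no-port BR/MEM
#3 head=5: ld i5 RAW r5
#4 head=6: or/ld i6+i7 pair
#5 head=8: st/add i8+i9 pair

CYCLES = 6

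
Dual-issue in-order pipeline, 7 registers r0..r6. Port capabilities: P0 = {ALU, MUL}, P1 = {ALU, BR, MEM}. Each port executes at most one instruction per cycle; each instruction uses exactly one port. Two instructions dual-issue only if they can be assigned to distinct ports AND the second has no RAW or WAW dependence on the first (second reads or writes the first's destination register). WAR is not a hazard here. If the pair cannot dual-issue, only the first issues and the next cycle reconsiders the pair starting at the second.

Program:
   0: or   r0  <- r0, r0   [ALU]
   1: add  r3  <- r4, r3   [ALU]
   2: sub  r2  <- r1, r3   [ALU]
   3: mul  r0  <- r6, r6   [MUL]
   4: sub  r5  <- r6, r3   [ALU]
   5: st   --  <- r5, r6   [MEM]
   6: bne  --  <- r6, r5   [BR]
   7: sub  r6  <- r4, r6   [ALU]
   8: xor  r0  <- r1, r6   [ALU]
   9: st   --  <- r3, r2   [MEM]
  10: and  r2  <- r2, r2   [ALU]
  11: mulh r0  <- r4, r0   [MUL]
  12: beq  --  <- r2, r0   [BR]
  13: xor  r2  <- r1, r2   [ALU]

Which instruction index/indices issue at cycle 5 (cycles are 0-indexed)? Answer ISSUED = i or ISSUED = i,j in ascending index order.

ISSUED = 8,9

[0] i0+i1  or/add  -- dual
[1] i2+i3  sub/mul  -- dual
[2] i4  sub  -- RAW r5
[3] i5  st  -- no-port MEM/BR
[4] i6+i7  bne/sub  -- dual
[5] i8+i9  xor/st  -- dual
[6] i10+i11  and/mulh  -- dual
[7] i12+i13  beq/xor  -- dual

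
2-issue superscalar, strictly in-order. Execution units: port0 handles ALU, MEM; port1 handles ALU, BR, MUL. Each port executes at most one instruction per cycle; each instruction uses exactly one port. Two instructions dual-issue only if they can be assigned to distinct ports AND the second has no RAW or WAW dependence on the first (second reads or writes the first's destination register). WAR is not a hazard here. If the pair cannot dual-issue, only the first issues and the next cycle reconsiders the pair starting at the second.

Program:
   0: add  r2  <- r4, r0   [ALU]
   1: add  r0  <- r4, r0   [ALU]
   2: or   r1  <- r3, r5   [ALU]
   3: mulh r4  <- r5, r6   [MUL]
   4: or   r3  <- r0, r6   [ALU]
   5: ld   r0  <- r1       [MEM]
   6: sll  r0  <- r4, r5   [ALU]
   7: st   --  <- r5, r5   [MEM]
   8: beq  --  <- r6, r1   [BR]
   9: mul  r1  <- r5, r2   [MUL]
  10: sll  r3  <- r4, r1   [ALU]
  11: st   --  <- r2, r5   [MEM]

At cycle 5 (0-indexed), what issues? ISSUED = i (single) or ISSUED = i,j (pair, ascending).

c0: i0+i1 add.ALU/add.ALU  2-wide
c1: i2+i3 or.ALU/mulh.MUL  2-wide
c2: i4+i5 or.ALU/ld.MEM  2-wide
c3: i6+i7 sll.ALU/st.MEM  2-wide
c4: i8 beq.BR  no-port BR/MUL
c5: i9 mul.MUL  RAW r1
c6: i10+i11 sll.ALU/st.MEM  2-wide

ISSUED = 9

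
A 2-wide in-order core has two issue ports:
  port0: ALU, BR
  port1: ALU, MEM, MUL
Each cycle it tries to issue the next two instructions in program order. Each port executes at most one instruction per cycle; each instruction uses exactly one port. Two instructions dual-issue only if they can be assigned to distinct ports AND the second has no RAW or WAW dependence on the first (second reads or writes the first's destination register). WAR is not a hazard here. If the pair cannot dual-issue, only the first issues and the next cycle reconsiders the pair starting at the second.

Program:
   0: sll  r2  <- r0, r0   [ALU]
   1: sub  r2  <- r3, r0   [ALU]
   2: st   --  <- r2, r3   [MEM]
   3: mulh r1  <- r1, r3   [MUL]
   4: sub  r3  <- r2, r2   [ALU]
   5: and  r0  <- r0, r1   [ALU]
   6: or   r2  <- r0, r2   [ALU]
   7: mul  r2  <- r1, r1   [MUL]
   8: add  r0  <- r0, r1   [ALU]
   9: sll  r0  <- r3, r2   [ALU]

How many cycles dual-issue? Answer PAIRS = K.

PAIRS = 2

#0 head=0: sll i0 WAW r2
#1 head=1: sub i1 RAW r2
#2 head=2: st i2 no-port MEM/MUL
#3 head=3: mulh;sub i3/i4 2-wide
#4 head=5: and i5 RAW r0
#5 head=6: or i6 WAW r2
#6 head=7: mul;add i7/i8 2-wide
#7 head=9: sll i9 tail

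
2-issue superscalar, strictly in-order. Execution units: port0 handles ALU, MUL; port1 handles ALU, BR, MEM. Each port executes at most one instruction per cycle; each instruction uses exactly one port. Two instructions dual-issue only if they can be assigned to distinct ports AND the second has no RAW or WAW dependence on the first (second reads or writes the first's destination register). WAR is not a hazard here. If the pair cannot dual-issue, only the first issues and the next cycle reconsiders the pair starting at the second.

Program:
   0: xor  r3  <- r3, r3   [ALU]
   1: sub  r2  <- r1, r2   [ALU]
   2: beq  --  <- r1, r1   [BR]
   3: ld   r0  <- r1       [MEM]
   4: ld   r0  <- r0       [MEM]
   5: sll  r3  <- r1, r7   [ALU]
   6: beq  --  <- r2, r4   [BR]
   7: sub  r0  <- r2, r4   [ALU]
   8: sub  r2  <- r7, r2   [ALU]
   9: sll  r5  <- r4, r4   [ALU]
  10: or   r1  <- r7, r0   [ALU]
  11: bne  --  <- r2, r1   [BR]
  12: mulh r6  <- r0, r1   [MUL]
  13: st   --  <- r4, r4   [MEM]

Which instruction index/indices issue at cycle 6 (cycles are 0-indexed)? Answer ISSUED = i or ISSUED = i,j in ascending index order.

#0 head=0: xor.ALU/sub.ALU i0+i1 2-wide
#1 head=2: beq.BR i2 no-port BR/MEM
#2 head=3: ld.MEM i3 no-port MEM/MEM
#3 head=4: ld.MEM/sll.ALU i4+i5 2-wide
#4 head=6: beq.BR/sub.ALU i6+i7 2-wide
#5 head=8: sub.ALU/sll.ALU i8+i9 2-wide
#6 head=10: or.ALU i10 RAW r1
#7 head=11: bne.BR/mulh.MUL i11+i12 2-wide
#8 head=13: st.MEM i13 tail

ISSUED = 10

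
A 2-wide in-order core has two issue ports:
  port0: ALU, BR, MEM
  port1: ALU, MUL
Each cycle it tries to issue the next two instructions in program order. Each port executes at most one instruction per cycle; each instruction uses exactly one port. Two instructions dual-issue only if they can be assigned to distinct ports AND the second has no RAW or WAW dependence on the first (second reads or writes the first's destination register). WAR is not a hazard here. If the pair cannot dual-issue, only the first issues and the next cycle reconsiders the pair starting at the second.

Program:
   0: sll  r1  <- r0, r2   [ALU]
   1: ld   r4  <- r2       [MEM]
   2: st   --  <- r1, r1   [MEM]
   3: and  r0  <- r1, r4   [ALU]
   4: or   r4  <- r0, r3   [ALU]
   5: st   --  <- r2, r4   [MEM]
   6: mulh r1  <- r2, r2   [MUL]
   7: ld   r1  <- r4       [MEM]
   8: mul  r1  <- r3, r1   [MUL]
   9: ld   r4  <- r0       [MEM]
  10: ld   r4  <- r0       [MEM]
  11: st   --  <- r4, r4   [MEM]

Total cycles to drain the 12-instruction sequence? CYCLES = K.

#0 head=0: sll;ld i0+i1 2-wide
#1 head=2: st;and i2+i3 2-wide
#2 head=4: or i4 RAW r4
#3 head=5: st;mulh i5+i6 2-wide
#4 head=7: ld i7 RAW+WAW r1
#5 head=8: mul;ld i8+i9 2-wide
#6 head=10: ld i10 no-port MEM/MEM
#7 head=11: st i11 tail

CYCLES = 8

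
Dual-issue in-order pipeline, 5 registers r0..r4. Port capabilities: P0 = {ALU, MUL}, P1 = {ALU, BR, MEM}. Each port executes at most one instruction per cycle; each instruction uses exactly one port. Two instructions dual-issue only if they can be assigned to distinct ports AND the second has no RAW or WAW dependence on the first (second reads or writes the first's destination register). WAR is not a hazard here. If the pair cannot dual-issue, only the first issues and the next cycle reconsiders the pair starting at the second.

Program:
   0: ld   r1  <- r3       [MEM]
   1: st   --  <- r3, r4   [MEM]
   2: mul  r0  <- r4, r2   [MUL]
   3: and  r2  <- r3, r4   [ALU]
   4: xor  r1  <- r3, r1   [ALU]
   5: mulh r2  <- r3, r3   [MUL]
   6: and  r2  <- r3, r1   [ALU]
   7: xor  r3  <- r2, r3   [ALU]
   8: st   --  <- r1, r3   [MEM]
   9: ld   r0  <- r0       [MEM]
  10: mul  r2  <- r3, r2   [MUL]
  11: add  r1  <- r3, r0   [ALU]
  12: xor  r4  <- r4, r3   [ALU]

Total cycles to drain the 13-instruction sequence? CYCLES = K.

CYCLES = 9

t=0 i0:ld ; no-port MEM/MEM
t=1 i1/i2:st;mul ; pair
t=2 i3/i4:and;xor ; pair
t=3 i5:mulh ; WAW r2
t=4 i6:and ; RAW r2
t=5 i7:xor ; RAW r3
t=6 i8:st ; no-port MEM/MEM
t=7 i9/i10:ld;mul ; pair
t=8 i11/i12:add;xor ; pair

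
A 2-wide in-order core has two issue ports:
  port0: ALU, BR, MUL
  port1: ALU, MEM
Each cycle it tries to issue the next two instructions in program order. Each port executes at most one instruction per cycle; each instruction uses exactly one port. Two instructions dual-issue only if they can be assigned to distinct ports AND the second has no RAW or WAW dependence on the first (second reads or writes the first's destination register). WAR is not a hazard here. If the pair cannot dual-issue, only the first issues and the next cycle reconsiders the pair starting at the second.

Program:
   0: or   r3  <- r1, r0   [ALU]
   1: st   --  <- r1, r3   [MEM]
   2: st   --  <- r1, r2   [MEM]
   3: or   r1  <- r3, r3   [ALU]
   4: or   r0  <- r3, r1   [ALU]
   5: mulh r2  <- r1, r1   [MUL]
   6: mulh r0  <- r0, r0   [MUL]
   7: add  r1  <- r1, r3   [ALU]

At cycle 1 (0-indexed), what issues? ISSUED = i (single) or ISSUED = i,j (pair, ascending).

ISSUED = 1

t=0 i0:or.ALU ; RAW r3
t=1 i1:st.MEM ; no-port MEM/MEM
t=2 i2&i3:st.MEM or.ALU ; 2-wide
t=3 i4&i5:or.ALU mulh.MUL ; 2-wide
t=4 i6&i7:mulh.MUL add.ALU ; 2-wide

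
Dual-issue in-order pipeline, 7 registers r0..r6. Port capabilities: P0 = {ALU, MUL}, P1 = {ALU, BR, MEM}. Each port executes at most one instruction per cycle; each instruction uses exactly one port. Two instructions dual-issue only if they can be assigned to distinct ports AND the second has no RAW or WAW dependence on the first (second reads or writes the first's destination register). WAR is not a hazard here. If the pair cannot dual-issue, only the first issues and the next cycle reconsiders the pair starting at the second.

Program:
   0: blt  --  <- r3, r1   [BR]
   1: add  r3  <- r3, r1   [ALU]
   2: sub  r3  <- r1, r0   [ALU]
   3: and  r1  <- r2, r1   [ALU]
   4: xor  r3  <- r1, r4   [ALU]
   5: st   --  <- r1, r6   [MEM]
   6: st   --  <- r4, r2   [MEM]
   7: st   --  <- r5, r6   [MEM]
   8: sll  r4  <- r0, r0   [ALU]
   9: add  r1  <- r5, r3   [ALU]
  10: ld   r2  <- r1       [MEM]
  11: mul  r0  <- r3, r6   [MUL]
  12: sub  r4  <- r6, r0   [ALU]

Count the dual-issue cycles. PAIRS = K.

#0 head=0: blt;add i0&i1 dual
#1 head=2: sub;and i2&i3 dual
#2 head=4: xor;st i4&i5 dual
#3 head=6: st i6 no-port MEM/MEM
#4 head=7: st;sll i7&i8 dual
#5 head=9: add i9 RAW r1
#6 head=10: ld;mul i10&i11 dual
#7 head=12: sub i12 tail

PAIRS = 5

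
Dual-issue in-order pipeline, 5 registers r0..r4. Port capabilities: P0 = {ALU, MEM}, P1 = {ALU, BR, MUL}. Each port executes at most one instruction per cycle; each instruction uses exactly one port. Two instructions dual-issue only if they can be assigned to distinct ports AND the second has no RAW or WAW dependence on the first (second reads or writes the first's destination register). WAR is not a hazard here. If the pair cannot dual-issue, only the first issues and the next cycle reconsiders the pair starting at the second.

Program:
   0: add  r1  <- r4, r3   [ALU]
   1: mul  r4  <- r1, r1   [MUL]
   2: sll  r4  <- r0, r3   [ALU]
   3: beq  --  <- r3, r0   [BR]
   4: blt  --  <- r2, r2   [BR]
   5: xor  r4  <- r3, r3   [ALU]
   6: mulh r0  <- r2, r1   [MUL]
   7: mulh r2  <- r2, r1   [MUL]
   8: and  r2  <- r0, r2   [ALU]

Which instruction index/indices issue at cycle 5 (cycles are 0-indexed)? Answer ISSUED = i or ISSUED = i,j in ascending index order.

ISSUED = 7

  cy0 -> i0 (add.ALU) RAW r1
  cy1 -> i1 (mul.MUL) WAW r4
  cy2 -> i2&i3 (sll.ALU beq.BR) 2-wide
  cy3 -> i4&i5 (blt.BR xor.ALU) 2-wide
  cy4 -> i6 (mulh.MUL) no-port MUL/MUL
  cy5 -> i7 (mulh.MUL) RAW+WAW r2
  cy6 -> i8 (and.ALU) tail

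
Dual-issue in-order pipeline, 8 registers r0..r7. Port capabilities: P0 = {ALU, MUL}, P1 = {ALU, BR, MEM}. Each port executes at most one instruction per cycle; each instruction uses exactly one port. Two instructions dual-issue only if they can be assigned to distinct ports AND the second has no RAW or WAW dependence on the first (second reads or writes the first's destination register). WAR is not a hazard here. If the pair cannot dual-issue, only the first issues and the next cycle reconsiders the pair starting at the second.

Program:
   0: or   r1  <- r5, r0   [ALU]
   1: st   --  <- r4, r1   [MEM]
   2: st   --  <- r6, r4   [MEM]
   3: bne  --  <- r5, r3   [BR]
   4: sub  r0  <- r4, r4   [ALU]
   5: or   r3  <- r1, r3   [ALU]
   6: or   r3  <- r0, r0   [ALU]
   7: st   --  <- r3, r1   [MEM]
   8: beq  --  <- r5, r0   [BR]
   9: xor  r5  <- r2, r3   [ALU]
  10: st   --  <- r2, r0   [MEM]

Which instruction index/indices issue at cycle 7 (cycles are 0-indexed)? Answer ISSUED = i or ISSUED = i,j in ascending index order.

#0 head=0: or i0 RAW r1
#1 head=1: st i1 no-port MEM/MEM
#2 head=2: st i2 no-port MEM/BR
#3 head=3: bne+sub i3+i4 2-wide
#4 head=5: or i5 WAW r3
#5 head=6: or i6 RAW r3
#6 head=7: st i7 no-port MEM/BR
#7 head=8: beq+xor i8+i9 2-wide
#8 head=10: st i10 tail

ISSUED = 8,9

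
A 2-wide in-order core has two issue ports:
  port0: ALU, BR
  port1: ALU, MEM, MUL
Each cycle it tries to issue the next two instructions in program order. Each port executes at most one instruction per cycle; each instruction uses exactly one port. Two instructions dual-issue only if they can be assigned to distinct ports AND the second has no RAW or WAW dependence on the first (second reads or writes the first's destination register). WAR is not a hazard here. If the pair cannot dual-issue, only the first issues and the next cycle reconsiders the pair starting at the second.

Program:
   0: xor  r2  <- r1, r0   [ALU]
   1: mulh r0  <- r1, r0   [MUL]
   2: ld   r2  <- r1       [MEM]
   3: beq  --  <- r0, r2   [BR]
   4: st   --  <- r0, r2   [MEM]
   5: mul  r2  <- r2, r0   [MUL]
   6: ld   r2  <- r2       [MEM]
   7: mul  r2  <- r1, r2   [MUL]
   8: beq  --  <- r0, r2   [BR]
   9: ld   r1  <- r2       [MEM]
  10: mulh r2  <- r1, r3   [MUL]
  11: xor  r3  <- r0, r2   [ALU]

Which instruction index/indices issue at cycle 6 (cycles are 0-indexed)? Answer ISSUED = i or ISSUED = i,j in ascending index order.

t=0 i0,i1:xor.ALU/mulh.MUL ; dual
t=1 i2:ld.MEM ; RAW r2
t=2 i3,i4:beq.BR/st.MEM ; dual
t=3 i5:mul.MUL ; no-port MUL/MEM
t=4 i6:ld.MEM ; no-port MEM/MUL
t=5 i7:mul.MUL ; RAW r2
t=6 i8,i9:beq.BR/ld.MEM ; dual
t=7 i10:mulh.MUL ; RAW r2
t=8 i11:xor.ALU ; tail

ISSUED = 8,9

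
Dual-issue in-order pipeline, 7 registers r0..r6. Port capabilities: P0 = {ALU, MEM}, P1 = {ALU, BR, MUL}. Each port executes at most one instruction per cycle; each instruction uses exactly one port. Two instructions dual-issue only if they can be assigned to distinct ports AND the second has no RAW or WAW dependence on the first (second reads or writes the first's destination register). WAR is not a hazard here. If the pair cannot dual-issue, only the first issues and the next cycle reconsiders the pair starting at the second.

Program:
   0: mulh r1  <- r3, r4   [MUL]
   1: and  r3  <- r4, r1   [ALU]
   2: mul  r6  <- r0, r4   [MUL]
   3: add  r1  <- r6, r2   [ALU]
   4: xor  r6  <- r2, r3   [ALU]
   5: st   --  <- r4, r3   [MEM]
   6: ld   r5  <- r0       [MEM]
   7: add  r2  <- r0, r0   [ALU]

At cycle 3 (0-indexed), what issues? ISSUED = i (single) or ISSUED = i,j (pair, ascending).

[0] i0  mulh.MUL  -- RAW r1
[1] i1/i2  and.ALU;mul.MUL  -- pair
[2] i3/i4  add.ALU;xor.ALU  -- pair
[3] i5  st.MEM  -- no-port MEM/MEM
[4] i6/i7  ld.MEM;add.ALU  -- pair

ISSUED = 5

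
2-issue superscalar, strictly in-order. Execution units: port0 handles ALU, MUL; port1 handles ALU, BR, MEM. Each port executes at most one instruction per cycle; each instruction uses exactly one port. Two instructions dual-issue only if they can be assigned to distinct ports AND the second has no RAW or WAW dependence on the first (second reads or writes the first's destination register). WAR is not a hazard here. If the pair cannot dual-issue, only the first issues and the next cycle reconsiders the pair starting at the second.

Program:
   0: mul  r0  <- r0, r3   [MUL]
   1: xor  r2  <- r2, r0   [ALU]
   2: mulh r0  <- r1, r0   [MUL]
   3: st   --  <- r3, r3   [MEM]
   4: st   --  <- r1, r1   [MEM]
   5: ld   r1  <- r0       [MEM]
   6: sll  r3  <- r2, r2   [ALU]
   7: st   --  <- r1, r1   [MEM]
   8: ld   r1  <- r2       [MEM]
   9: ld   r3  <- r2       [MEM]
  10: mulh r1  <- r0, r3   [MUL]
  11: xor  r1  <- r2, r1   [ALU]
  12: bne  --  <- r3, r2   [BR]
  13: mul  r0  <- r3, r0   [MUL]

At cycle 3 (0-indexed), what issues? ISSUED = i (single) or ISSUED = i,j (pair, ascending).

ISSUED = 4

0. mul @i0  | RAW r0
1. xor/mulh @i1&i2  | pair
2. st @i3  | no-port MEM/MEM
3. st @i4  | no-port MEM/MEM
4. ld/sll @i5&i6  | pair
5. st @i7  | no-port MEM/MEM
6. ld @i8  | no-port MEM/MEM
7. ld @i9  | RAW r3
8. mulh @i10  | RAW+WAW r1
9. xor/bne @i11&i12  | pair
10. mul @i13  | tail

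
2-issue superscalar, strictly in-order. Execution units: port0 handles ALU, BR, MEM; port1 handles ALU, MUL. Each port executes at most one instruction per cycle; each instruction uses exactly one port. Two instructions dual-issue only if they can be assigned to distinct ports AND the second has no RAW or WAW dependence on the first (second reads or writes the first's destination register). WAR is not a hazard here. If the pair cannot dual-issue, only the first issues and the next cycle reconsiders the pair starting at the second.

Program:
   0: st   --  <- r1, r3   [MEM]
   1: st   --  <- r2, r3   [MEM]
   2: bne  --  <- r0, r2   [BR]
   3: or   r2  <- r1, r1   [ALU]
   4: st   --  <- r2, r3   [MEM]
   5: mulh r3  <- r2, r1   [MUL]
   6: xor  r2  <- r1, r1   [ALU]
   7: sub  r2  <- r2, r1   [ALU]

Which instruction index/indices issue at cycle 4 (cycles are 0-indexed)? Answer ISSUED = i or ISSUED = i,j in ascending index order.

c0: i0 st.MEM  no-port MEM/MEM
c1: i1 st.MEM  no-port MEM/BR
c2: i2/i3 bne.BR;or.ALU  dual
c3: i4/i5 st.MEM;mulh.MUL  dual
c4: i6 xor.ALU  RAW+WAW r2
c5: i7 sub.ALU  tail

ISSUED = 6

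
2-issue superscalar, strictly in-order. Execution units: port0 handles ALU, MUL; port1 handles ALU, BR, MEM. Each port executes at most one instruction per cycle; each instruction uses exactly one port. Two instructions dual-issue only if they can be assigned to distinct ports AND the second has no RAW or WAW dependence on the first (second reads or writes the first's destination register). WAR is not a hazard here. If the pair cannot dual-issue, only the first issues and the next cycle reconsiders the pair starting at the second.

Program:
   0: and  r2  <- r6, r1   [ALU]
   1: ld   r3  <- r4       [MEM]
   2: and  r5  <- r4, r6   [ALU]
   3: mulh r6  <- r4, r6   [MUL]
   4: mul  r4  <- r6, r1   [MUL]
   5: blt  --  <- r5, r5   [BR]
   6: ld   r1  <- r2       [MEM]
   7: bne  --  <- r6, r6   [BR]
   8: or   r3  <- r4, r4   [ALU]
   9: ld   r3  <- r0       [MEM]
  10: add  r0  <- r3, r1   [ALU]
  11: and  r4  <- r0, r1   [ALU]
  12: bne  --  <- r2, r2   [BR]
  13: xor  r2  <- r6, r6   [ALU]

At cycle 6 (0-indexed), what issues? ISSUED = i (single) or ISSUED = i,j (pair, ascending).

#0 head=0: and.ALU+ld.MEM i0+i1 pair
#1 head=2: and.ALU+mulh.MUL i2+i3 pair
#2 head=4: mul.MUL+blt.BR i4+i5 pair
#3 head=6: ld.MEM i6 no-port MEM/BR
#4 head=7: bne.BR+or.ALU i7+i8 pair
#5 head=9: ld.MEM i9 RAW r3
#6 head=10: add.ALU i10 RAW r0
#7 head=11: and.ALU+bne.BR i11+i12 pair
#8 head=13: xor.ALU i13 tail

ISSUED = 10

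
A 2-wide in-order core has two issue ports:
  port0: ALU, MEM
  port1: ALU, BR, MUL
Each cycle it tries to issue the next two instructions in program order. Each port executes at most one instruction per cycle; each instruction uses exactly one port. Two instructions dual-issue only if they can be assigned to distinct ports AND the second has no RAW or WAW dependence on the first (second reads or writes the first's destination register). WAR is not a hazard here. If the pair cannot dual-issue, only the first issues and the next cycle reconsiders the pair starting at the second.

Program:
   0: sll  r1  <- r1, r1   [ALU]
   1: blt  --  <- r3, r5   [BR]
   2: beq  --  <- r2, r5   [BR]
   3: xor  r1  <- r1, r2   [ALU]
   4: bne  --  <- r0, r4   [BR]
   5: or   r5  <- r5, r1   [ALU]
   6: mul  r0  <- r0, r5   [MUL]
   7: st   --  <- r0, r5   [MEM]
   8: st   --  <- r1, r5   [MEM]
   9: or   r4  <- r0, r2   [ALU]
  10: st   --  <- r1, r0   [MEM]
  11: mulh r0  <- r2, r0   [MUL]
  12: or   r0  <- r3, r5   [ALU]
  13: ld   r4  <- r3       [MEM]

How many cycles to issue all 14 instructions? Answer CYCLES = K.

CYCLES = 8

  cy0 -> i0,i1 (sll.ALU/blt.BR) pair
  cy1 -> i2,i3 (beq.BR/xor.ALU) pair
  cy2 -> i4,i5 (bne.BR/or.ALU) pair
  cy3 -> i6 (mul.MUL) RAW r0
  cy4 -> i7 (st.MEM) no-port MEM/MEM
  cy5 -> i8,i9 (st.MEM/or.ALU) pair
  cy6 -> i10,i11 (st.MEM/mulh.MUL) pair
  cy7 -> i12,i13 (or.ALU/ld.MEM) pair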